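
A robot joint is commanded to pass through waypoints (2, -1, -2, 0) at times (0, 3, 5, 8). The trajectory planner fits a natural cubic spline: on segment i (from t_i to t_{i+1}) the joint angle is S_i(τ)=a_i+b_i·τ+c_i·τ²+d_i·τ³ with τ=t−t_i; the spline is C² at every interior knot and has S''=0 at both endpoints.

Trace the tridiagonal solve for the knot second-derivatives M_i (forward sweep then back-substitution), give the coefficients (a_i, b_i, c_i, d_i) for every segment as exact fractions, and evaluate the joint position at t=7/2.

Δ: Δ0=-1, Δ1=-1/2, Δ2=2/3
row 1: diag=10, rhs=3; c'=1/5, d'=3/10
row 2: denom=10−2·1/5=48/5; d'=(7−2·3/10)/(48/5)=2/3
back: M2=2/3
back: M1=3/10−1/5·2/3=1/6
M: M0=0, M1=1/6, M2=2/3, M3=0
seg 0: a=2, c=M0/2=0, d=(M1−M0)/(6·3)=1/108, b=Δ0−h0·(2M0+M1)/6=-13/12
seg 1: a=-1, c=M1/2=1/12, d=(M2−M1)/(6·2)=1/24, b=Δ1−h1·(2M1+M2)/6=-5/6
seg 2: a=-2, c=M2/2=1/3, d=(M3−M2)/(6·3)=-1/27, b=Δ2−h2·(2M2+M3)/6=0
t_q=7/2 → seg 1, τ=1/2; S=-1+-5/6·τ+1/12·τ²+1/24·τ³=-89/64

  seg 0: a=2 b=-13/12 c=0 d=1/108
  seg 1: a=-1 b=-5/6 c=1/12 d=1/24
  seg 2: a=-2 b=0 c=1/3 d=-1/27
S(7/2) = -89/64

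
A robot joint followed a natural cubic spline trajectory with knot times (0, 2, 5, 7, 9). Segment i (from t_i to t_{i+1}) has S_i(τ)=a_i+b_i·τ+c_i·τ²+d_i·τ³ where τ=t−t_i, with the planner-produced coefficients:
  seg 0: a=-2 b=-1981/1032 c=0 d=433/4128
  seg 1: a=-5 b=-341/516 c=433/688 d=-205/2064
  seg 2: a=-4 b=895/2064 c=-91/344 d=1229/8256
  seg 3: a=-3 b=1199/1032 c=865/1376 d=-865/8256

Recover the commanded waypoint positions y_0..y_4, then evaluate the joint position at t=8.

y_0 = S_0(0) = a_0 = -2
y_1 = S_1(0) = a_1 = -5
y_2 = S_2(0) = a_2 = -4
y_3 = S_3(0) = a_3 = -3
y_4 = S_3(2) = 1
t_q=8 is in segment 3 (τ=1); S_3(τ)=-3617/2752

y_0=-2 y_1=-5 y_2=-4 y_3=-3 y_4=1
S(8) = -3617/2752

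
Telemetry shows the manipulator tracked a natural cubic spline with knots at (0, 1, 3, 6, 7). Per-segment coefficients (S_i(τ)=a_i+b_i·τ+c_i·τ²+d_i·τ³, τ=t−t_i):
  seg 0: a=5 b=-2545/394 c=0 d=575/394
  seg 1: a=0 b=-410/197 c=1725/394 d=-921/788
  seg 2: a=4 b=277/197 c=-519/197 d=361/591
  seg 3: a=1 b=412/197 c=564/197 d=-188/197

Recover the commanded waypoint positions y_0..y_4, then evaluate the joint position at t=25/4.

y_0=5 y_1=0 y_2=4 y_3=1 y_4=5
S(25/4) = 5317/3152

y_0 = S_0(0) = a_0 = 5
y_1 = S_1(0) = a_1 = 0
y_2 = S_2(0) = a_2 = 4
y_3 = S_3(0) = a_3 = 1
y_4 = S_3(1) = 5
t_q=25/4 is in segment 3 (τ=1/4); S_3(τ)=5317/3152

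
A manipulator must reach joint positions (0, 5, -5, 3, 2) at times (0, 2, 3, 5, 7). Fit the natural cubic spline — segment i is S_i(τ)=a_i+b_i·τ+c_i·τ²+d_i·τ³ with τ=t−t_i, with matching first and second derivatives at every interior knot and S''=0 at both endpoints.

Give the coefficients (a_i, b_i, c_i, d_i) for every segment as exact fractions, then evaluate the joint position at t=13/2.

Δ: Δ0=5/2, Δ1=-10, Δ2=4, Δ3=-1/2
row 1: diag=6, rhs=-75; c'=1/6, d'=-25/2
row 2: denom=6−1·1/6=35/6; d'=(84−1·-25/2)/(35/6)=579/35
row 3: denom=8−2·12/35=256/35; d'=(-27−2·579/35)/(256/35)=-2103/256
back: M3=-2103/256
back: M2=579/35−12/35·-2103/256=1239/64
back: M1=-25/2−1/6·1239/64=-2013/128
M: M0=0, M1=-2013/128, M2=1239/64, M3=-2103/256, M4=0
seg 0: a=0, c=M0/2=0, d=(M1−M0)/(6·2)=-671/512, b=Δ0−h0·(2M0+M1)/6=991/128
seg 1: a=5, c=M1/2=-2013/256, d=(M2−M1)/(6·1)=1497/256, b=Δ1−h1·(2M1+M2)/6=-511/64
seg 2: a=-5, c=M2/2=1239/128, d=(M3−M2)/(6·2)=-2353/1024, b=Δ2−h2·(2M2+M3)/6=-1579/256
seg 3: a=3, c=M3/2=-2103/512, d=(M4−M3)/(6·2)=701/1024, b=Δ3−h3·(2M3+M4)/6=637/128
t_q=13/2 → seg 3, τ=3/2; S=3+637/128·τ+-2103/512·τ²+701/1024·τ³=28947/8192

  seg 0: a=0 b=991/128 c=0 d=-671/512
  seg 1: a=5 b=-511/64 c=-2013/256 d=1497/256
  seg 2: a=-5 b=-1579/256 c=1239/128 d=-2353/1024
  seg 3: a=3 b=637/128 c=-2103/512 d=701/1024
S(13/2) = 28947/8192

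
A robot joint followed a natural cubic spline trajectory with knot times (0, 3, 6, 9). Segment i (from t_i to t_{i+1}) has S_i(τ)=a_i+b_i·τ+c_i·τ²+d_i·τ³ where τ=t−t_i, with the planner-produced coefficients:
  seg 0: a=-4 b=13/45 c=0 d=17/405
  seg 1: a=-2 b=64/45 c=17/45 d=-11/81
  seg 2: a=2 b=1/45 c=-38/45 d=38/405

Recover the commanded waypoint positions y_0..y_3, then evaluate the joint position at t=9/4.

y_0 = S_0(0) = a_0 = -4
y_1 = S_1(0) = a_1 = -2
y_2 = S_2(0) = a_2 = 2
y_3 = S_2(3) = -3
t_q=9/4 is in segment 0 (τ=9/4); S_0(τ)=-919/320

y_0=-4 y_1=-2 y_2=2 y_3=-3
S(9/4) = -919/320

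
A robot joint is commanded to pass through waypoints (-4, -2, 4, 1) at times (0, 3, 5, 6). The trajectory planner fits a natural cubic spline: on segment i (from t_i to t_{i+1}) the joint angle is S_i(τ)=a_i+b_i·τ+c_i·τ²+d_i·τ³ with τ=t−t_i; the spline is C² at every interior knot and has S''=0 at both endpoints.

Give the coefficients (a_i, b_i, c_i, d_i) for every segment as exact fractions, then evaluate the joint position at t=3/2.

  seg 0: a=-4 b=-61/84 c=0 d=13/84
  seg 1: a=-2 b=145/42 c=39/28 d=-17/21
  seg 2: a=4 b=-29/42 c=-97/28 d=97/84
S(3/2) = -1023/224

Δ: Δ0=2/3, Δ1=3, Δ2=-3
row 1: diag=10, rhs=14; c'=1/5, d'=7/5
row 2: denom=6−2·1/5=28/5; d'=(-36−2·7/5)/(28/5)=-97/14
back: M2=-97/14
back: M1=7/5−1/5·-97/14=39/14
M: M0=0, M1=39/14, M2=-97/14, M3=0
seg 0: a=-4, c=M0/2=0, d=(M1−M0)/(6·3)=13/84, b=Δ0−h0·(2M0+M1)/6=-61/84
seg 1: a=-2, c=M1/2=39/28, d=(M2−M1)/(6·2)=-17/21, b=Δ1−h1·(2M1+M2)/6=145/42
seg 2: a=4, c=M2/2=-97/28, d=(M3−M2)/(6·1)=97/84, b=Δ2−h2·(2M2+M3)/6=-29/42
t_q=3/2 → seg 0, τ=3/2; S=-4+-61/84·τ+0·τ²+13/84·τ³=-1023/224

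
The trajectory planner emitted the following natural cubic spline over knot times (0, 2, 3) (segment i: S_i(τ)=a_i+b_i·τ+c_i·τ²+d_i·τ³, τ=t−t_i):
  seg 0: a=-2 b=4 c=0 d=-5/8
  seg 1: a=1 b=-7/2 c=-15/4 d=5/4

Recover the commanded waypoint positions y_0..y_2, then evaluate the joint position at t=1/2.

y_0=-2 y_1=1 y_2=-5
S(1/2) = -5/64

y_0 = S_0(0) = a_0 = -2
y_1 = S_1(0) = a_1 = 1
y_2 = S_1(1) = -5
t_q=1/2 is in segment 0 (τ=1/2); S_0(τ)=-5/64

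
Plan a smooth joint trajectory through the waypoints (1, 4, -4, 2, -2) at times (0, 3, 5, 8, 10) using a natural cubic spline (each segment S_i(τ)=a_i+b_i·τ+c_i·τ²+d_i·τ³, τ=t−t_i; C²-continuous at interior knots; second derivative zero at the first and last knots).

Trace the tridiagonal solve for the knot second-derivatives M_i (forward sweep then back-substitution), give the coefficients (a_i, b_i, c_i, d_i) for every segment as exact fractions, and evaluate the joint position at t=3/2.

  seg 0: a=1 b=889/290 c=0 d=-599/2610
  seg 1: a=4 b=-454/145 c=-599/290 d=473/580
  seg 2: a=-4 b=-233/145 c=82/29 d=-707/1305
  seg 3: a=2 b=106/145 c=-297/145 d=99/290
S(3/2) = 11191/2320

Δ: Δ0=1, Δ1=-4, Δ2=2, Δ3=-2
row 1: diag=10, rhs=-30; c'=1/5, d'=-3
row 2: denom=10−2·1/5=48/5; d'=(36−2·-3)/(48/5)=35/8
row 3: denom=10−3·5/16=145/16; d'=(-24−3·35/8)/(145/16)=-594/145
back: M3=-594/145
back: M2=35/8−5/16·-594/145=164/29
back: M1=-3−1/5·164/29=-599/145
M: M0=0, M1=-599/145, M2=164/29, M3=-594/145, M4=0
seg 0: a=1, c=M0/2=0, d=(M1−M0)/(6·3)=-599/2610, b=Δ0−h0·(2M0+M1)/6=889/290
seg 1: a=4, c=M1/2=-599/290, d=(M2−M1)/(6·2)=473/580, b=Δ1−h1·(2M1+M2)/6=-454/145
seg 2: a=-4, c=M2/2=82/29, d=(M3−M2)/(6·3)=-707/1305, b=Δ2−h2·(2M2+M3)/6=-233/145
seg 3: a=2, c=M3/2=-297/145, d=(M4−M3)/(6·2)=99/290, b=Δ3−h3·(2M3+M4)/6=106/145
t_q=3/2 → seg 0, τ=3/2; S=1+889/290·τ+0·τ²+-599/2610·τ³=11191/2320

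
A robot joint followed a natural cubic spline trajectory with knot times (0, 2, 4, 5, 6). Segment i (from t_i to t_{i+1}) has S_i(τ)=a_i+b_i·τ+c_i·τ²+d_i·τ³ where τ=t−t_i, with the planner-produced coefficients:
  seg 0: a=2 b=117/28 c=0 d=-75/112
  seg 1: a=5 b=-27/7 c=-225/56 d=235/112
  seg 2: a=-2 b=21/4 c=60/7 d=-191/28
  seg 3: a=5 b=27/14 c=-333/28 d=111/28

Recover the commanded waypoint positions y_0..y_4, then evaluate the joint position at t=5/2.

y_0 = S_0(0) = a_0 = 2
y_1 = S_1(0) = a_1 = 5
y_2 = S_2(0) = a_2 = -2
y_3 = S_3(0) = a_3 = 5
y_4 = S_3(1) = -1
t_q=5/2 is in segment 1 (τ=1/2); S_1(τ)=2087/896

y_0=2 y_1=5 y_2=-2 y_3=5 y_4=-1
S(5/2) = 2087/896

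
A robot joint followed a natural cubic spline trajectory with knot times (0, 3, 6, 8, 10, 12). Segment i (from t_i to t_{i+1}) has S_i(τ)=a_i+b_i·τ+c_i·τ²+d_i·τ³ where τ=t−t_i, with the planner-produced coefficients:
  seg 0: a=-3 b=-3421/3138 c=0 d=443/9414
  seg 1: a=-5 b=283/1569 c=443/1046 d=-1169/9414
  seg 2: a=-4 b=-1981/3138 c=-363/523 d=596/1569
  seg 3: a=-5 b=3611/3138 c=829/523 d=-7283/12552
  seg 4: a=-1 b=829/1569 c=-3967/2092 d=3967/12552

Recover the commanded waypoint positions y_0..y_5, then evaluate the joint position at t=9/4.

y_0 = S_0(0) = a_0 = -3
y_1 = S_1(0) = a_1 = -5
y_2 = S_2(0) = a_2 = -4
y_3 = S_3(0) = a_3 = -5
y_4 = S_4(0) = a_4 = -1
y_5 = S_4(2) = -5
t_q=9/4 is in segment 0 (τ=9/4); S_0(τ)=-329157/66944

y_0=-3 y_1=-5 y_2=-4 y_3=-5 y_4=-1 y_5=-5
S(9/4) = -329157/66944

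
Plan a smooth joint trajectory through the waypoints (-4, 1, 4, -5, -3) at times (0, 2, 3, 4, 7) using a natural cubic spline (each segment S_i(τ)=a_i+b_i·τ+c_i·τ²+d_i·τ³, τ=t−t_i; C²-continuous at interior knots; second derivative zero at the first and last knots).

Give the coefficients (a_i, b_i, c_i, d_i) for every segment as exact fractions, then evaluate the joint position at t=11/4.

Δ: Δ0=5/2, Δ1=3, Δ2=-9, Δ3=2/3
row 1: diag=6, rhs=3; c'=1/6, d'=1/2
row 2: denom=4−1·1/6=23/6; d'=(-72−1·1/2)/(23/6)=-435/23
row 3: denom=8−1·6/23=178/23; d'=(58−1·-435/23)/(178/23)=1769/178
back: M3=1769/178
back: M2=-435/23−6/23·1769/178=-1914/89
back: M1=1/2−1/6·-1914/89=727/178
M: M0=0, M1=727/178, M2=-1914/89, M3=1769/178, M4=0
seg 0: a=-4, c=M0/2=0, d=(M1−M0)/(6·2)=727/2136, b=Δ0−h0·(2M0+M1)/6=304/267
seg 1: a=1, c=M1/2=727/356, d=(M2−M1)/(6·1)=-4555/1068, b=Δ1−h1·(2M1+M2)/6=2789/534
seg 2: a=4, c=M2/2=-957/89, d=(M3−M2)/(6·1)=5597/1068, b=Δ2−h2·(2M2+M3)/6=-3725/1068
seg 3: a=-5, c=M3/2=1769/356, d=(M4−M3)/(6·3)=-1769/3204, b=Δ3−h3·(2M3+M4)/6=-4951/534
t_q=11/4 → seg 1, τ=3/4; S=1+2789/534·τ+727/356·τ²+-4555/1068·τ³=97209/22784

  seg 0: a=-4 b=304/267 c=0 d=727/2136
  seg 1: a=1 b=2789/534 c=727/356 d=-4555/1068
  seg 2: a=4 b=-3725/1068 c=-957/89 d=5597/1068
  seg 3: a=-5 b=-4951/534 c=1769/356 d=-1769/3204
S(11/4) = 97209/22784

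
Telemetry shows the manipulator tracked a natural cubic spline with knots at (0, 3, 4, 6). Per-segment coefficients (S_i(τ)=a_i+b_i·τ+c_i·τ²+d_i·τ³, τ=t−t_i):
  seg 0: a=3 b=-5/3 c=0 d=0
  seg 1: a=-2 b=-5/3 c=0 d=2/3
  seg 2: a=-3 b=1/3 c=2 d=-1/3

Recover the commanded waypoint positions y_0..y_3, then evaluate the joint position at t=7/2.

y_0=3 y_1=-2 y_2=-3 y_3=3
S(7/2) = -11/4

y_0 = S_0(0) = a_0 = 3
y_1 = S_1(0) = a_1 = -2
y_2 = S_2(0) = a_2 = -3
y_3 = S_2(2) = 3
t_q=7/2 is in segment 1 (τ=1/2); S_1(τ)=-11/4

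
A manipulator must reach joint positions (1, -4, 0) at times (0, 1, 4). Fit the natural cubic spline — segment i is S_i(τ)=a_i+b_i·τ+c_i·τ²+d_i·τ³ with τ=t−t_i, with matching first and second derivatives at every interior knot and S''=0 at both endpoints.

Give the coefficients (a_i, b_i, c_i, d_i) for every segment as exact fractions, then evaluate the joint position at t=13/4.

Δ: Δ0=-5, Δ1=4/3
row 1: diag=8, rhs=38; c'=3/8, d'=19/4
back: M1=19/4
M: M0=0, M1=19/4, M2=0
seg 0: a=1, c=M0/2=0, d=(M1−M0)/(6·1)=19/24, b=Δ0−h0·(2M0+M1)/6=-139/24
seg 1: a=-4, c=M1/2=19/8, d=(M2−M1)/(6·3)=-19/72, b=Δ1−h1·(2M1+M2)/6=-41/12
t_q=13/4 → seg 1, τ=9/4; S=-4+-41/12·τ+19/8·τ²+-19/72·τ³=-1367/512

  seg 0: a=1 b=-139/24 c=0 d=19/24
  seg 1: a=-4 b=-41/12 c=19/8 d=-19/72
S(13/4) = -1367/512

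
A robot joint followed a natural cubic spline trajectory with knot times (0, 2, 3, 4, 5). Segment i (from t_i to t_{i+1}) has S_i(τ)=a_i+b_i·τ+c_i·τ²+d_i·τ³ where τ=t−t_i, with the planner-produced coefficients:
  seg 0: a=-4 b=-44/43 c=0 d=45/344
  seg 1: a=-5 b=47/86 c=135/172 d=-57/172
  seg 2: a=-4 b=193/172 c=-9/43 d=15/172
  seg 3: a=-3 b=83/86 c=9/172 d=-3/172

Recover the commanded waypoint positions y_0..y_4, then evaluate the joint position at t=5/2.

y_0 = S_0(0) = a_0 = -4
y_1 = S_1(0) = a_1 = -5
y_2 = S_2(0) = a_2 = -4
y_3 = S_3(0) = a_3 = -3
y_4 = S_3(1) = -2
t_q=5/2 is in segment 1 (τ=1/2); S_1(τ)=-6291/1376

y_0=-4 y_1=-5 y_2=-4 y_3=-3 y_4=-2
S(5/2) = -6291/1376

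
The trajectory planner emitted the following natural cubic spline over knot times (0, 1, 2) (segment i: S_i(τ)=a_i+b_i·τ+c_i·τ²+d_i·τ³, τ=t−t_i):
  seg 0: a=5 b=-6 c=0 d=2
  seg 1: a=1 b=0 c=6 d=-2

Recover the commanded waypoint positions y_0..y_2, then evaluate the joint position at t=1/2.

y_0=5 y_1=1 y_2=5
S(1/2) = 9/4

y_0 = S_0(0) = a_0 = 5
y_1 = S_1(0) = a_1 = 1
y_2 = S_1(1) = 5
t_q=1/2 is in segment 0 (τ=1/2); S_0(τ)=9/4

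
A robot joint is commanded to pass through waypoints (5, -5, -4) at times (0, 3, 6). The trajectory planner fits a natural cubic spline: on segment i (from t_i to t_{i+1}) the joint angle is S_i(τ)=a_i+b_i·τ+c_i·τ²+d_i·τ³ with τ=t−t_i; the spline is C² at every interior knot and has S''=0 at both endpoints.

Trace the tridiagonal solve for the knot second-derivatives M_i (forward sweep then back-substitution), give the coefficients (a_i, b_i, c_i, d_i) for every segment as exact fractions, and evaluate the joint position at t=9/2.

  seg 0: a=5 b=-17/4 c=0 d=11/108
  seg 1: a=-5 b=-3/2 c=11/12 d=-11/108
S(9/2) = -177/32

Δ: Δ0=-10/3, Δ1=1/3
row 1: diag=12, rhs=22; c'=1/4, d'=11/6
back: M1=11/6
M: M0=0, M1=11/6, M2=0
seg 0: a=5, c=M0/2=0, d=(M1−M0)/(6·3)=11/108, b=Δ0−h0·(2M0+M1)/6=-17/4
seg 1: a=-5, c=M1/2=11/12, d=(M2−M1)/(6·3)=-11/108, b=Δ1−h1·(2M1+M2)/6=-3/2
t_q=9/2 → seg 1, τ=3/2; S=-5+-3/2·τ+11/12·τ²+-11/108·τ³=-177/32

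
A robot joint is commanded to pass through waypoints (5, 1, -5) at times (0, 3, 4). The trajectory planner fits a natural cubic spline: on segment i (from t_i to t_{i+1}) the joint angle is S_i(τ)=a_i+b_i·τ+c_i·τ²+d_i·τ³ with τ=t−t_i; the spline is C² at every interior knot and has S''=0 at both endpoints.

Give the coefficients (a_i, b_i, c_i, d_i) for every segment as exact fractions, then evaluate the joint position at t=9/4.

  seg 0: a=5 b=5/12 c=0 d=-7/36
  seg 1: a=1 b=-29/6 c=-7/4 d=7/12
S(9/4) = 953/256

Δ: Δ0=-4/3, Δ1=-6
row 1: diag=8, rhs=-28; c'=1/8, d'=-7/2
back: M1=-7/2
M: M0=0, M1=-7/2, M2=0
seg 0: a=5, c=M0/2=0, d=(M1−M0)/(6·3)=-7/36, b=Δ0−h0·(2M0+M1)/6=5/12
seg 1: a=1, c=M1/2=-7/4, d=(M2−M1)/(6·1)=7/12, b=Δ1−h1·(2M1+M2)/6=-29/6
t_q=9/4 → seg 0, τ=9/4; S=5+5/12·τ+0·τ²+-7/36·τ³=953/256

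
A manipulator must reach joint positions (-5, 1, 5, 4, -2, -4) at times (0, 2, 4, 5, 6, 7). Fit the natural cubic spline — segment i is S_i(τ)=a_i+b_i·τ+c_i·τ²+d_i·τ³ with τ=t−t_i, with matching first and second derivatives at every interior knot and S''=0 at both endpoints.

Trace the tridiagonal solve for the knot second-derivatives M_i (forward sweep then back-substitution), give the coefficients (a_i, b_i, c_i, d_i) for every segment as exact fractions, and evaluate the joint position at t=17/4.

Δ: Δ0=3, Δ1=2, Δ2=-1, Δ3=-6, Δ4=-2
row 1: diag=8, rhs=-6; c'=1/4, d'=-3/4
row 2: denom=6−2·1/4=11/2; d'=(-18−2·-3/4)/(11/2)=-3
row 3: denom=4−1·2/11=42/11; d'=(-30−1·-3)/(42/11)=-99/14
row 4: denom=4−1·11/42=157/42; d'=(24−1·-99/14)/(157/42)=1305/157
back: M4=1305/157
back: M3=-99/14−11/42·1305/157=-1452/157
back: M2=-3−2/11·-1452/157=-207/157
back: M1=-3/4−1/4·-207/157=-66/157
M: M0=0, M1=-66/157, M2=-207/157, M3=-1452/157, M4=1305/157, M5=0
seg 0: a=-5, c=M0/2=0, d=(M1−M0)/(6·2)=-11/314, b=Δ0−h0·(2M0+M1)/6=493/157
seg 1: a=1, c=M1/2=-33/157, d=(M2−M1)/(6·2)=-47/628, b=Δ1−h1·(2M1+M2)/6=427/157
seg 2: a=5, c=M2/2=-207/314, d=(M3−M2)/(6·1)=-415/314, b=Δ2−h2·(2M2+M3)/6=154/157
seg 3: a=4, c=M3/2=-726/157, d=(M4−M3)/(6·1)=919/314, b=Δ3−h3·(2M3+M4)/6=-1351/314
seg 4: a=-2, c=M4/2=1305/314, d=(M5−M4)/(6·1)=-435/314, b=Δ4−h4·(2M4+M5)/6=-749/157
t_q=17/4 → seg 2, τ=1/4; S=5+154/157·τ+-207/314·τ²+-415/314·τ³=104165/20096

  seg 0: a=-5 b=493/157 c=0 d=-11/314
  seg 1: a=1 b=427/157 c=-33/157 d=-47/628
  seg 2: a=5 b=154/157 c=-207/314 d=-415/314
  seg 3: a=4 b=-1351/314 c=-726/157 d=919/314
  seg 4: a=-2 b=-749/157 c=1305/314 d=-435/314
S(17/4) = 104165/20096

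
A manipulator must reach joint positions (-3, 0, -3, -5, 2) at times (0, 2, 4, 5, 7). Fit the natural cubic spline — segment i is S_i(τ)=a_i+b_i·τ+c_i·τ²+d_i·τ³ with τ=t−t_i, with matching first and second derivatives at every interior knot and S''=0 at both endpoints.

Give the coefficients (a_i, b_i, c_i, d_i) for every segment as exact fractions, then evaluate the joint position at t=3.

Δ: Δ0=3/2, Δ1=-3/2, Δ2=-2, Δ3=7/2
row 1: diag=8, rhs=-18; c'=1/4, d'=-9/4
row 2: denom=6−2·1/4=11/2; d'=(-3−2·-9/4)/(11/2)=3/11
row 3: denom=6−1·2/11=64/11; d'=(33−1·3/11)/(64/11)=45/8
back: M3=45/8
back: M2=3/11−2/11·45/8=-3/4
back: M1=-9/4−1/4·-3/4=-33/16
M: M0=0, M1=-33/16, M2=-3/4, M3=45/8, M4=0
seg 0: a=-3, c=M0/2=0, d=(M1−M0)/(6·2)=-11/64, b=Δ0−h0·(2M0+M1)/6=35/16
seg 1: a=0, c=M1/2=-33/32, d=(M2−M1)/(6·2)=7/64, b=Δ1−h1·(2M1+M2)/6=1/8
seg 2: a=-3, c=M2/2=-3/8, d=(M3−M2)/(6·1)=17/16, b=Δ2−h2·(2M2+M3)/6=-43/16
seg 3: a=-5, c=M3/2=45/16, d=(M4−M3)/(6·2)=-15/32, b=Δ3−h3·(2M3+M4)/6=-1/4
t_q=3 → seg 1, τ=1; S=0+1/8·τ+-33/32·τ²+7/64·τ³=-51/64

  seg 0: a=-3 b=35/16 c=0 d=-11/64
  seg 1: a=0 b=1/8 c=-33/32 d=7/64
  seg 2: a=-3 b=-43/16 c=-3/8 d=17/16
  seg 3: a=-5 b=-1/4 c=45/16 d=-15/32
S(3) = -51/64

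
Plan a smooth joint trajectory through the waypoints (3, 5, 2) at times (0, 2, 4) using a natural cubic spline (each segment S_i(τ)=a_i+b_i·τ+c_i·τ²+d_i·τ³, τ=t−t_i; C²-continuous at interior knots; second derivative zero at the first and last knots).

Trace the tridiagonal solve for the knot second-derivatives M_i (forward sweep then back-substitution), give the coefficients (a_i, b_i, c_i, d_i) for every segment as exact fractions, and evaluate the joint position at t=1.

Δ: Δ0=1, Δ1=-3/2
row 1: diag=8, rhs=-15; c'=1/4, d'=-15/8
back: M1=-15/8
M: M0=0, M1=-15/8, M2=0
seg 0: a=3, c=M0/2=0, d=(M1−M0)/(6·2)=-5/32, b=Δ0−h0·(2M0+M1)/6=13/8
seg 1: a=5, c=M1/2=-15/16, d=(M2−M1)/(6·2)=5/32, b=Δ1−h1·(2M1+M2)/6=-1/4
t_q=1 → seg 0, τ=1; S=3+13/8·τ+0·τ²+-5/32·τ³=143/32

  seg 0: a=3 b=13/8 c=0 d=-5/32
  seg 1: a=5 b=-1/4 c=-15/16 d=5/32
S(1) = 143/32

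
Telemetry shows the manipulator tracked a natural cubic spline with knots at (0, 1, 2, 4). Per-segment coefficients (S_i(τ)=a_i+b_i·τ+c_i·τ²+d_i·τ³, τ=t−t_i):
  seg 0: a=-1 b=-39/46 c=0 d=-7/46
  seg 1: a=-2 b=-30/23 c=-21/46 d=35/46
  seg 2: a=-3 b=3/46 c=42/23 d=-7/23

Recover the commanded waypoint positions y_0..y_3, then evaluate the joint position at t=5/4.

y_0=-1 y_1=-2 y_2=-3 y_3=2
S(5/4) = -6897/2944

y_0 = S_0(0) = a_0 = -1
y_1 = S_1(0) = a_1 = -2
y_2 = S_2(0) = a_2 = -3
y_3 = S_2(2) = 2
t_q=5/4 is in segment 1 (τ=1/4); S_1(τ)=-6897/2944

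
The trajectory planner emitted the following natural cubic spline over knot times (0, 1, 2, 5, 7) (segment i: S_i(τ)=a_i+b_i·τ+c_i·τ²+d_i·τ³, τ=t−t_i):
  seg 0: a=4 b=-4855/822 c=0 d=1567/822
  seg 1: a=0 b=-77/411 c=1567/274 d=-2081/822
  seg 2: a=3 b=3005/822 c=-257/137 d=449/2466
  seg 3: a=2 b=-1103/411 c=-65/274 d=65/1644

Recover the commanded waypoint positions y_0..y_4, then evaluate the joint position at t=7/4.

y_0=4 y_1=0 y_2=3 y_3=2 y_4=-4
S(7/4) = 35219/17536

y_0 = S_0(0) = a_0 = 4
y_1 = S_1(0) = a_1 = 0
y_2 = S_2(0) = a_2 = 3
y_3 = S_3(0) = a_3 = 2
y_4 = S_3(2) = -4
t_q=7/4 is in segment 1 (τ=3/4); S_1(τ)=35219/17536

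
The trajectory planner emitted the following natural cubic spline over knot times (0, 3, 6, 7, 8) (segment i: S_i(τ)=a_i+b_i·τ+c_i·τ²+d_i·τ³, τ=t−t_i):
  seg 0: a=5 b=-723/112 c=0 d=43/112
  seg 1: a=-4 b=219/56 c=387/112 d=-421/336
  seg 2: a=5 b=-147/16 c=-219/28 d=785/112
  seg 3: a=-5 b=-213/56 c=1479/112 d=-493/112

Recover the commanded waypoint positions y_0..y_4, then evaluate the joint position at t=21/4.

y_0=5 y_1=-4 y_2=5 y_3=-5 y_4=0
S(21/4) = 57485/7168

y_0 = S_0(0) = a_0 = 5
y_1 = S_1(0) = a_1 = -4
y_2 = S_2(0) = a_2 = 5
y_3 = S_3(0) = a_3 = -5
y_4 = S_3(1) = 0
t_q=21/4 is in segment 1 (τ=9/4); S_1(τ)=57485/7168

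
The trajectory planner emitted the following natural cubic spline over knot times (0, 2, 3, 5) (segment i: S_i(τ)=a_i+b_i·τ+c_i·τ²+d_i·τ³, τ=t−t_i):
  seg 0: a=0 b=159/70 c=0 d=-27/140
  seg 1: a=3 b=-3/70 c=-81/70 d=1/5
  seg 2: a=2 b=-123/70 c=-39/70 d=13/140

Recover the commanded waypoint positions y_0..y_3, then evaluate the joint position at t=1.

y_0=0 y_1=3 y_2=2 y_3=-3
S(1) = 291/140

y_0 = S_0(0) = a_0 = 0
y_1 = S_1(0) = a_1 = 3
y_2 = S_2(0) = a_2 = 2
y_3 = S_2(2) = -3
t_q=1 is in segment 0 (τ=1); S_0(τ)=291/140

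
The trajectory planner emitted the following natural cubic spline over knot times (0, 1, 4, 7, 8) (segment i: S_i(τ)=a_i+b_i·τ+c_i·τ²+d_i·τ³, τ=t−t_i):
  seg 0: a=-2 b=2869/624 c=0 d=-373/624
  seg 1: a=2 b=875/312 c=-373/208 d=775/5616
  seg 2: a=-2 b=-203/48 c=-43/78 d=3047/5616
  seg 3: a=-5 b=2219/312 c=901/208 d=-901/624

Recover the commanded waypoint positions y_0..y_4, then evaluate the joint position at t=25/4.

y_0=-2 y_1=2 y_2=-2 y_3=-5 y_4=5
S(25/4) = -108179/13312

y_0 = S_0(0) = a_0 = -2
y_1 = S_1(0) = a_1 = 2
y_2 = S_2(0) = a_2 = -2
y_3 = S_3(0) = a_3 = -5
y_4 = S_3(1) = 5
t_q=25/4 is in segment 2 (τ=9/4); S_2(τ)=-108179/13312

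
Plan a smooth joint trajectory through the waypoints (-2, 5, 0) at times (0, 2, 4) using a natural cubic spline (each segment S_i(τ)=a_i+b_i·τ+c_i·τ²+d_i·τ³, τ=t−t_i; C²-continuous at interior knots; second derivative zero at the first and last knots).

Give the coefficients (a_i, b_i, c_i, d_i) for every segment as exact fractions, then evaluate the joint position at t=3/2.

  seg 0: a=-2 b=5 c=0 d=-3/8
  seg 1: a=5 b=1/2 c=-9/4 d=3/8
S(3/2) = 271/64

Δ: Δ0=7/2, Δ1=-5/2
row 1: diag=8, rhs=-36; c'=1/4, d'=-9/2
back: M1=-9/2
M: M0=0, M1=-9/2, M2=0
seg 0: a=-2, c=M0/2=0, d=(M1−M0)/(6·2)=-3/8, b=Δ0−h0·(2M0+M1)/6=5
seg 1: a=5, c=M1/2=-9/4, d=(M2−M1)/(6·2)=3/8, b=Δ1−h1·(2M1+M2)/6=1/2
t_q=3/2 → seg 0, τ=3/2; S=-2+5·τ+0·τ²+-3/8·τ³=271/64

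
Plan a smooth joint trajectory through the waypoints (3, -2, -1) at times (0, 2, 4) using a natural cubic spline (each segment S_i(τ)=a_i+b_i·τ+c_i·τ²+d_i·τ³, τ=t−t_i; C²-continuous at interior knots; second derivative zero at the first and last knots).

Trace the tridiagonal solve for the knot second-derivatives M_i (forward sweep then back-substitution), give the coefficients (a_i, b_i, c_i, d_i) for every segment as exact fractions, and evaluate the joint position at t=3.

  seg 0: a=3 b=-13/4 c=0 d=3/16
  seg 1: a=-2 b=-1 c=9/8 d=-3/16
S(3) = -33/16

Δ: Δ0=-5/2, Δ1=1/2
row 1: diag=8, rhs=18; c'=1/4, d'=9/4
back: M1=9/4
M: M0=0, M1=9/4, M2=0
seg 0: a=3, c=M0/2=0, d=(M1−M0)/(6·2)=3/16, b=Δ0−h0·(2M0+M1)/6=-13/4
seg 1: a=-2, c=M1/2=9/8, d=(M2−M1)/(6·2)=-3/16, b=Δ1−h1·(2M1+M2)/6=-1
t_q=3 → seg 1, τ=1; S=-2+-1·τ+9/8·τ²+-3/16·τ³=-33/16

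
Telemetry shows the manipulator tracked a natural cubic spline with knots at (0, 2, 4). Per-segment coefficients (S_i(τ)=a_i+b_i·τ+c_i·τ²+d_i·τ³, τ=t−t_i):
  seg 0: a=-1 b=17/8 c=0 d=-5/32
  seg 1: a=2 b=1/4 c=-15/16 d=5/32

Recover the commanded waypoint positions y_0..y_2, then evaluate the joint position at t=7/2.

y_0 = S_0(0) = a_0 = -1
y_1 = S_1(0) = a_1 = 2
y_2 = S_1(2) = 0
t_q=7/2 is in segment 1 (τ=3/2); S_1(τ)=203/256

y_0=-1 y_1=2 y_2=0
S(7/2) = 203/256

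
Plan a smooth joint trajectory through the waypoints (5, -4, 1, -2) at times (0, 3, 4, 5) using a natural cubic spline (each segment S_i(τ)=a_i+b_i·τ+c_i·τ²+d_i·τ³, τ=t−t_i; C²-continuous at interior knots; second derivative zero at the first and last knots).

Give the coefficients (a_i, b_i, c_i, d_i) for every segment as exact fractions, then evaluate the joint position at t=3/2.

  seg 0: a=5 b=-213/31 c=0 d=40/93
  seg 1: a=-4 b=147/31 c=120/31 d=-112/31
  seg 2: a=1 b=51/31 c=-216/31 d=72/31
S(3/2) = -239/62

Δ: Δ0=-3, Δ1=5, Δ2=-3
row 1: diag=8, rhs=48; c'=1/8, d'=6
row 2: denom=4−1·1/8=31/8; d'=(-48−1·6)/(31/8)=-432/31
back: M2=-432/31
back: M1=6−1/8·-432/31=240/31
M: M0=0, M1=240/31, M2=-432/31, M3=0
seg 0: a=5, c=M0/2=0, d=(M1−M0)/(6·3)=40/93, b=Δ0−h0·(2M0+M1)/6=-213/31
seg 1: a=-4, c=M1/2=120/31, d=(M2−M1)/(6·1)=-112/31, b=Δ1−h1·(2M1+M2)/6=147/31
seg 2: a=1, c=M2/2=-216/31, d=(M3−M2)/(6·1)=72/31, b=Δ2−h2·(2M2+M3)/6=51/31
t_q=3/2 → seg 0, τ=3/2; S=5+-213/31·τ+0·τ²+40/93·τ³=-239/62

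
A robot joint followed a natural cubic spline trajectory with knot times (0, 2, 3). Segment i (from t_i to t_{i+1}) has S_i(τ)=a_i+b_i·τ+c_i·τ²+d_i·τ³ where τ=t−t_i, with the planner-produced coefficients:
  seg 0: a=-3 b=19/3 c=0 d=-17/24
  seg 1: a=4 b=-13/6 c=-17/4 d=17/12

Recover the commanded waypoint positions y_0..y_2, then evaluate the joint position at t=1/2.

y_0=-3 y_1=4 y_2=-1
S(1/2) = 5/64

y_0 = S_0(0) = a_0 = -3
y_1 = S_1(0) = a_1 = 4
y_2 = S_1(1) = -1
t_q=1/2 is in segment 0 (τ=1/2); S_0(τ)=5/64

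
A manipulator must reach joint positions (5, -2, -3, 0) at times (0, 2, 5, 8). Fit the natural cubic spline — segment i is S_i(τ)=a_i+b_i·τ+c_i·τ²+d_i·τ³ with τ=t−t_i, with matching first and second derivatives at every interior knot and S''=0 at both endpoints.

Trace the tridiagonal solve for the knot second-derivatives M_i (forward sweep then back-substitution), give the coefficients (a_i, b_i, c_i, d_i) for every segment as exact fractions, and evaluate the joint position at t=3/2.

  seg 0: a=5 b=-913/222 c=0 d=17/111
  seg 1: a=-2 b=-505/222 c=34/37 d=-181/1998
  seg 2: a=-3 b=88/111 c=23/222 d=-23/1998
S(3/2) = -193/296

Δ: Δ0=-7/2, Δ1=-1/3, Δ2=1
row 1: diag=10, rhs=19; c'=3/10, d'=19/10
row 2: denom=12−3·3/10=111/10; d'=(8−3·19/10)/(111/10)=23/111
back: M2=23/111
back: M1=19/10−3/10·23/111=68/37
M: M0=0, M1=68/37, M2=23/111, M3=0
seg 0: a=5, c=M0/2=0, d=(M1−M0)/(6·2)=17/111, b=Δ0−h0·(2M0+M1)/6=-913/222
seg 1: a=-2, c=M1/2=34/37, d=(M2−M1)/(6·3)=-181/1998, b=Δ1−h1·(2M1+M2)/6=-505/222
seg 2: a=-3, c=M2/2=23/222, d=(M3−M2)/(6·3)=-23/1998, b=Δ2−h2·(2M2+M3)/6=88/111
t_q=3/2 → seg 0, τ=3/2; S=5+-913/222·τ+0·τ²+17/111·τ³=-193/296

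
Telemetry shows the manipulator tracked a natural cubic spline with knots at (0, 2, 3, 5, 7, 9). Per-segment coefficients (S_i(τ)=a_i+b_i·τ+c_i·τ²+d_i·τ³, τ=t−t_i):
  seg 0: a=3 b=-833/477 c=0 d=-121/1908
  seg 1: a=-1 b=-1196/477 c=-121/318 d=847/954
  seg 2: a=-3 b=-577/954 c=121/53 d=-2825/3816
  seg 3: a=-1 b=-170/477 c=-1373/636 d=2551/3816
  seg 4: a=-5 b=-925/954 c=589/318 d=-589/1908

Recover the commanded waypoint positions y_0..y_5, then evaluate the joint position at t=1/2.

y_0 = S_0(0) = a_0 = 3
y_1 = S_1(0) = a_1 = -1
y_2 = S_2(0) = a_2 = -3
y_3 = S_3(0) = a_3 = -1
y_4 = S_4(0) = a_4 = -5
y_5 = S_4(2) = -2
t_q=1/2 is in segment 0 (τ=1/2); S_0(τ)=10781/5088

y_0=3 y_1=-1 y_2=-3 y_3=-1 y_4=-5 y_5=-2
S(1/2) = 10781/5088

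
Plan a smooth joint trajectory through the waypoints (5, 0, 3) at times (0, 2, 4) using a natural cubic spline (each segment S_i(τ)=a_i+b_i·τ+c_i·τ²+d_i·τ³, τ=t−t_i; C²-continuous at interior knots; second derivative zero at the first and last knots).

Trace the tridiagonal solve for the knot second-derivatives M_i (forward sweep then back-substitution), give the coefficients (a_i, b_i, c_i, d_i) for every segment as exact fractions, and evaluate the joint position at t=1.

  seg 0: a=5 b=-7/2 c=0 d=1/4
  seg 1: a=0 b=-1/2 c=3/2 d=-1/4
S(1) = 7/4

Δ: Δ0=-5/2, Δ1=3/2
row 1: diag=8, rhs=24; c'=1/4, d'=3
back: M1=3
M: M0=0, M1=3, M2=0
seg 0: a=5, c=M0/2=0, d=(M1−M0)/(6·2)=1/4, b=Δ0−h0·(2M0+M1)/6=-7/2
seg 1: a=0, c=M1/2=3/2, d=(M2−M1)/(6·2)=-1/4, b=Δ1−h1·(2M1+M2)/6=-1/2
t_q=1 → seg 0, τ=1; S=5+-7/2·τ+0·τ²+1/4·τ³=7/4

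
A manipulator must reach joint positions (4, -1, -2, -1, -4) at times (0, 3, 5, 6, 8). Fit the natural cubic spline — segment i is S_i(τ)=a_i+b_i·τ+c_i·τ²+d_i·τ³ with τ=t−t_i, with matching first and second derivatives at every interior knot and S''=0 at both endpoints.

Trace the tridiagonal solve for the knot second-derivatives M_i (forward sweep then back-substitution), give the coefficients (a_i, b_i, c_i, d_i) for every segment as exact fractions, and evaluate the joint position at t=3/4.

  seg 0: a=4 b=-3581/1956 c=0 d=107/5868
  seg 1: a=-1 b=-1309/978 c=107/652 d=499/3912
  seg 2: a=-2 b=415/489 c=303/326 d=-761/978
  seg 3: a=-1 b=365/978 c=-229/163 d=229/978
S(3/4) = 109937/41728

Δ: Δ0=-5/3, Δ1=-1/2, Δ2=1, Δ3=-3/2
row 1: diag=10, rhs=7; c'=1/5, d'=7/10
row 2: denom=6−2·1/5=28/5; d'=(9−2·7/10)/(28/5)=19/14
row 3: denom=6−1·5/28=163/28; d'=(-15−1·19/14)/(163/28)=-458/163
back: M3=-458/163
back: M2=19/14−5/28·-458/163=303/163
back: M1=7/10−1/5·303/163=107/326
M: M0=0, M1=107/326, M2=303/163, M3=-458/163, M4=0
seg 0: a=4, c=M0/2=0, d=(M1−M0)/(6·3)=107/5868, b=Δ0−h0·(2M0+M1)/6=-3581/1956
seg 1: a=-1, c=M1/2=107/652, d=(M2−M1)/(6·2)=499/3912, b=Δ1−h1·(2M1+M2)/6=-1309/978
seg 2: a=-2, c=M2/2=303/326, d=(M3−M2)/(6·1)=-761/978, b=Δ2−h2·(2M2+M3)/6=415/489
seg 3: a=-1, c=M3/2=-229/163, d=(M4−M3)/(6·2)=229/978, b=Δ3−h3·(2M3+M4)/6=365/978
t_q=3/4 → seg 0, τ=3/4; S=4+-3581/1956·τ+0·τ²+107/5868·τ³=109937/41728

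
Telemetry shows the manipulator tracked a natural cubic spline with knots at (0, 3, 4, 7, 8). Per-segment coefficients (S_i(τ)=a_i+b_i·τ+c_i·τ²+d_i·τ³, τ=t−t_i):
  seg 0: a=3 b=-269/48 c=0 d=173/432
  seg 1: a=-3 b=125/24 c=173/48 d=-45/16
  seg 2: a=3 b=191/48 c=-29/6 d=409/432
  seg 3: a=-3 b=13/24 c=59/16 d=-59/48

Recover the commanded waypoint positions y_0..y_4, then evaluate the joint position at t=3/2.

y_0=3 y_1=-3 y_2=3 y_3=-3 y_4=0
S(3/2) = -519/128

y_0 = S_0(0) = a_0 = 3
y_1 = S_1(0) = a_1 = -3
y_2 = S_2(0) = a_2 = 3
y_3 = S_3(0) = a_3 = -3
y_4 = S_3(1) = 0
t_q=3/2 is in segment 0 (τ=3/2); S_0(τ)=-519/128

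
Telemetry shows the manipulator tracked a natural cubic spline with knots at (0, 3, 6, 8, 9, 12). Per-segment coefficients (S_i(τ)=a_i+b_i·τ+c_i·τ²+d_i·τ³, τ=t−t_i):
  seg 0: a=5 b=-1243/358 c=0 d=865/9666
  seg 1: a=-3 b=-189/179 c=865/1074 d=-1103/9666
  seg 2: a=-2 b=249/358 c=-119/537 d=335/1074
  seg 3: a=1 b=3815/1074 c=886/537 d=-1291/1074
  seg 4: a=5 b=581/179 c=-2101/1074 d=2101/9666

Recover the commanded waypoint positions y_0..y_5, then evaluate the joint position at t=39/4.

y_0 = S_0(0) = a_0 = 5
y_1 = S_1(0) = a_1 = -3
y_2 = S_2(0) = a_2 = -2
y_3 = S_3(0) = a_3 = 1
y_4 = S_4(0) = a_4 = 5
y_5 = S_4(3) = 3
t_q=39/4 is in segment 4 (τ=3/4); S_4(τ)=147225/22912

y_0=5 y_1=-3 y_2=-2 y_3=1 y_4=5 y_5=3
S(39/4) = 147225/22912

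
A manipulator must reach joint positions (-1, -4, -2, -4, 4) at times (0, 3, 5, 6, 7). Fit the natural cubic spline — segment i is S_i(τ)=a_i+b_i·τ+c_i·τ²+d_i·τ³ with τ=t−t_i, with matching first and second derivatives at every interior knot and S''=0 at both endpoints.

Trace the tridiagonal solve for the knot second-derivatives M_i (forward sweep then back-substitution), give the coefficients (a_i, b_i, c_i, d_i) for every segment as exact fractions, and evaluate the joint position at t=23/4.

  seg 0: a=-1 b=-242/107 c=0 d=15/107
  seg 1: a=-4 b=163/107 c=135/107 d=-163/214
  seg 2: a=-2 b=-275/107 c=-354/107 d=415/107
  seg 3: a=-4 b=262/107 c=891/107 d=-297/107
S(23/4) = -28435/6848

Δ: Δ0=-1, Δ1=1, Δ2=-2, Δ3=8
row 1: diag=10, rhs=12; c'=1/5, d'=6/5
row 2: denom=6−2·1/5=28/5; d'=(-18−2·6/5)/(28/5)=-51/14
row 3: denom=4−1·5/28=107/28; d'=(60−1·-51/14)/(107/28)=1782/107
back: M3=1782/107
back: M2=-51/14−5/28·1782/107=-708/107
back: M1=6/5−1/5·-708/107=270/107
M: M0=0, M1=270/107, M2=-708/107, M3=1782/107, M4=0
seg 0: a=-1, c=M0/2=0, d=(M1−M0)/(6·3)=15/107, b=Δ0−h0·(2M0+M1)/6=-242/107
seg 1: a=-4, c=M1/2=135/107, d=(M2−M1)/(6·2)=-163/214, b=Δ1−h1·(2M1+M2)/6=163/107
seg 2: a=-2, c=M2/2=-354/107, d=(M3−M2)/(6·1)=415/107, b=Δ2−h2·(2M2+M3)/6=-275/107
seg 3: a=-4, c=M3/2=891/107, d=(M4−M3)/(6·1)=-297/107, b=Δ3−h3·(2M3+M4)/6=262/107
t_q=23/4 → seg 2, τ=3/4; S=-2+-275/107·τ+-354/107·τ²+415/107·τ³=-28435/6848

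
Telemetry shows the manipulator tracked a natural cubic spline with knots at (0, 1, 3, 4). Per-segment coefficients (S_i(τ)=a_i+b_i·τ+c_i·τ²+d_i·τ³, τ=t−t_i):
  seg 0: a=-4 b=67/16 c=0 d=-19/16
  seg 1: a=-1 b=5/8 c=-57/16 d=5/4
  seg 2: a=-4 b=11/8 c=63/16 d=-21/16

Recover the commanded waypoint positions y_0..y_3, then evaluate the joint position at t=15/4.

y_0 = S_0(0) = a_0 = -4
y_1 = S_1(0) = a_1 = -1
y_2 = S_2(0) = a_2 = -4
y_3 = S_2(1) = 0
t_q=15/4 is in segment 2 (τ=3/4); S_2(τ)=-1339/1024

y_0=-4 y_1=-1 y_2=-4 y_3=0
S(15/4) = -1339/1024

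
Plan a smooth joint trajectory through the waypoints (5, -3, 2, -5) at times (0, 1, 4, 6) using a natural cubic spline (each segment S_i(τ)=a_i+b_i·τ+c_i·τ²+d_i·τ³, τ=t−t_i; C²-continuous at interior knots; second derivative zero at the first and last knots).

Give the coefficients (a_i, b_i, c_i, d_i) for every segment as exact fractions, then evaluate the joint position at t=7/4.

  seg 0: a=5 b=-4081/426 c=0 d=673/426
  seg 1: a=-3 b=-1031/213 c=673/142 d=-365/426
  seg 2: a=2 b=197/426 c=-211/71 d=211/426
S(7/4) = -39313/9088

Δ: Δ0=-8, Δ1=5/3, Δ2=-7/2
row 1: diag=8, rhs=58; c'=3/8, d'=29/4
row 2: denom=10−3·3/8=71/8; d'=(-31−3·29/4)/(71/8)=-422/71
back: M2=-422/71
back: M1=29/4−3/8·-422/71=673/71
M: M0=0, M1=673/71, M2=-422/71, M3=0
seg 0: a=5, c=M0/2=0, d=(M1−M0)/(6·1)=673/426, b=Δ0−h0·(2M0+M1)/6=-4081/426
seg 1: a=-3, c=M1/2=673/142, d=(M2−M1)/(6·3)=-365/426, b=Δ1−h1·(2M1+M2)/6=-1031/213
seg 2: a=2, c=M2/2=-211/71, d=(M3−M2)/(6·2)=211/426, b=Δ2−h2·(2M2+M3)/6=197/426
t_q=7/4 → seg 1, τ=3/4; S=-3+-1031/213·τ+673/142·τ²+-365/426·τ³=-39313/9088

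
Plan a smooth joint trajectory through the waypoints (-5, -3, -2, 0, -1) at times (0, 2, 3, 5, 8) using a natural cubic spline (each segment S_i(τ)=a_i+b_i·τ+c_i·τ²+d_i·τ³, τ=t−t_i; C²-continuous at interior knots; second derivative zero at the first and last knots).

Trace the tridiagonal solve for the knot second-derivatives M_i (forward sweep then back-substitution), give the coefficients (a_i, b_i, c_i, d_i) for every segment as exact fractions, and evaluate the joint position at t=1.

  seg 0: a=-5 b=497/489 c=0 d=-2/489
  seg 1: a=-3 b=473/489 c=-4/163 d=28/489
  seg 2: a=-2 b=533/489 c=24/163 d=-47/489
  seg 3: a=0 b=257/489 c=-70/163 d=70/1467
S(1) = -650/163

Δ: Δ0=1, Δ1=1, Δ2=1, Δ3=-1/3
row 1: diag=6, rhs=0; c'=1/6, d'=0
row 2: denom=6−1·1/6=35/6; d'=(0−1·0)/(35/6)=0
row 3: denom=10−2·12/35=326/35; d'=(-8−2·0)/(326/35)=-140/163
back: M3=-140/163
back: M2=0−12/35·-140/163=48/163
back: M1=0−1/6·48/163=-8/163
M: M0=0, M1=-8/163, M2=48/163, M3=-140/163, M4=0
seg 0: a=-5, c=M0/2=0, d=(M1−M0)/(6·2)=-2/489, b=Δ0−h0·(2M0+M1)/6=497/489
seg 1: a=-3, c=M1/2=-4/163, d=(M2−M1)/(6·1)=28/489, b=Δ1−h1·(2M1+M2)/6=473/489
seg 2: a=-2, c=M2/2=24/163, d=(M3−M2)/(6·2)=-47/489, b=Δ2−h2·(2M2+M3)/6=533/489
seg 3: a=0, c=M3/2=-70/163, d=(M4−M3)/(6·3)=70/1467, b=Δ3−h3·(2M3+M4)/6=257/489
t_q=1 → seg 0, τ=1; S=-5+497/489·τ+0·τ²+-2/489·τ³=-650/163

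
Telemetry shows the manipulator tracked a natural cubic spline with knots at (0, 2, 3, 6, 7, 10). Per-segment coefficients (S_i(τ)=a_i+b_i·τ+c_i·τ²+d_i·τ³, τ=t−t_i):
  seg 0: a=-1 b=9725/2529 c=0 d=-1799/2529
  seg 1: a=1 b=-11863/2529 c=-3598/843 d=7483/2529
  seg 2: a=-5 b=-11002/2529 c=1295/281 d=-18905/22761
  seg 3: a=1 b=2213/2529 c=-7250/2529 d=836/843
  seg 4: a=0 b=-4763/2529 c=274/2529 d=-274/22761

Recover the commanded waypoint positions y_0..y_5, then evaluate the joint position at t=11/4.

y_0=-1 y_1=1 y_2=-5 y_3=1 y_4=0 y_5=-5
S(11/4) = -198037/53952

y_0 = S_0(0) = a_0 = -1
y_1 = S_1(0) = a_1 = 1
y_2 = S_2(0) = a_2 = -5
y_3 = S_3(0) = a_3 = 1
y_4 = S_4(0) = a_4 = 0
y_5 = S_4(3) = -5
t_q=11/4 is in segment 1 (τ=3/4); S_1(τ)=-198037/53952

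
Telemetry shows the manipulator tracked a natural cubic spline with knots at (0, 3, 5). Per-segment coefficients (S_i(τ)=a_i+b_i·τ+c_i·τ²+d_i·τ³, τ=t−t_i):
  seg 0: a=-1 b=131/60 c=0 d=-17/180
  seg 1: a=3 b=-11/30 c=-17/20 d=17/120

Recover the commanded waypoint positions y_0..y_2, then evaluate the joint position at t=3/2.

y_0 = S_0(0) = a_0 = -1
y_1 = S_1(0) = a_1 = 3
y_2 = S_1(2) = 0
t_q=3/2 is in segment 0 (τ=3/2); S_0(τ)=313/160

y_0=-1 y_1=3 y_2=0
S(3/2) = 313/160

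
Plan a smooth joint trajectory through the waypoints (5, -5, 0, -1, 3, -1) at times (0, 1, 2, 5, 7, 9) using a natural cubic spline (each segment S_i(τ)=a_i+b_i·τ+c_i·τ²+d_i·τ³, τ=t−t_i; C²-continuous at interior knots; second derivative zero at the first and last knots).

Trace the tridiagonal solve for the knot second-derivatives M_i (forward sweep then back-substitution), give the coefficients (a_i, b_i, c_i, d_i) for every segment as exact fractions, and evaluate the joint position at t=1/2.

Δ: Δ0=-10, Δ1=5, Δ2=-1/3, Δ3=2, Δ4=-2
row 1: diag=4, rhs=90; c'=1/4, d'=45/2
row 2: denom=8−1·1/4=31/4; d'=(-32−1·45/2)/(31/4)=-218/31
row 3: denom=10−3·12/31=274/31; d'=(14−3·-218/31)/(274/31)=544/137
row 4: denom=8−2·31/137=1034/137; d'=(-24−2·544/137)/(1034/137)=-2188/517
back: M4=-2188/517
back: M3=544/137−31/137·-2188/517=2548/517
back: M2=-218/31−12/31·2548/517=-4622/517
back: M1=45/2−1/4·-4622/517=12788/517
M: M0=0, M1=12788/517, M2=-4622/517, M3=2548/517, M4=-2188/517, M5=0
seg 0: a=5, c=M0/2=0, d=(M1−M0)/(6·1)=6394/1551, b=Δ0−h0·(2M0+M1)/6=-21904/1551
seg 1: a=-5, c=M1/2=6394/517, d=(M2−M1)/(6·1)=-8705/1551, b=Δ1−h1·(2M1+M2)/6=-2722/1551
seg 2: a=0, c=M2/2=-2311/517, d=(M3−M2)/(6·3)=1195/1551, b=Δ2−h2·(2M2+M3)/6=9527/1551
seg 3: a=-1, c=M3/2=1274/517, d=(M4−M3)/(6·2)=-1184/1551, b=Δ3−h3·(2M3+M4)/6=194/1551
seg 4: a=3, c=M4/2=-1094/517, d=(M5−M4)/(6·2)=547/1551, b=Δ4−h4·(2M4+M5)/6=1274/1551
t_q=1/2 → seg 0, τ=1/2; S=5+-21904/1551·τ+0·τ²+6394/1551·τ³=-3197/2068

  seg 0: a=5 b=-21904/1551 c=0 d=6394/1551
  seg 1: a=-5 b=-2722/1551 c=6394/517 d=-8705/1551
  seg 2: a=0 b=9527/1551 c=-2311/517 d=1195/1551
  seg 3: a=-1 b=194/1551 c=1274/517 d=-1184/1551
  seg 4: a=3 b=1274/1551 c=-1094/517 d=547/1551
S(1/2) = -3197/2068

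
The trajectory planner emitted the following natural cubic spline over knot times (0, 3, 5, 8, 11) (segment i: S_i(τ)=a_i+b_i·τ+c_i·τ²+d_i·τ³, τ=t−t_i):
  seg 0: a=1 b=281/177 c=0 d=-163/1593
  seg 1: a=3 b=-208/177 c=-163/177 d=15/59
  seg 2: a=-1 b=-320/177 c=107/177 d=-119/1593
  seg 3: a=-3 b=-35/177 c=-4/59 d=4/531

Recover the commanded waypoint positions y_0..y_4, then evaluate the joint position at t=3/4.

y_0=1 y_1=3 y_2=-1 y_3=-3 y_4=-4
S(3/4) = 8109/3776

y_0 = S_0(0) = a_0 = 1
y_1 = S_1(0) = a_1 = 3
y_2 = S_2(0) = a_2 = -1
y_3 = S_3(0) = a_3 = -3
y_4 = S_3(3) = -4
t_q=3/4 is in segment 0 (τ=3/4); S_0(τ)=8109/3776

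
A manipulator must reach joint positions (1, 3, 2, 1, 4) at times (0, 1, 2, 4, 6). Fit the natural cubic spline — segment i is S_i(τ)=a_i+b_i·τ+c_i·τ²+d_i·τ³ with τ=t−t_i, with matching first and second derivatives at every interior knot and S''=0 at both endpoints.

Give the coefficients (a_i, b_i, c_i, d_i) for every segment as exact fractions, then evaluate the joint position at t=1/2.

Δ: Δ0=2, Δ1=-1, Δ2=-1/2, Δ3=3/2
row 1: diag=4, rhs=-18; c'=1/4, d'=-9/2
row 2: denom=6−1·1/4=23/4; d'=(3−1·-9/2)/(23/4)=30/23
row 3: denom=8−2·8/23=168/23; d'=(12−2·30/23)/(168/23)=9/7
back: M3=9/7
back: M2=30/23−8/23·9/7=6/7
back: M1=-9/2−1/4·6/7=-33/7
M: M0=0, M1=-33/7, M2=6/7, M3=9/7, M4=0
seg 0: a=1, c=M0/2=0, d=(M1−M0)/(6·1)=-11/14, b=Δ0−h0·(2M0+M1)/6=39/14
seg 1: a=3, c=M1/2=-33/14, d=(M2−M1)/(6·1)=13/14, b=Δ1−h1·(2M1+M2)/6=3/7
seg 2: a=2, c=M2/2=3/7, d=(M3−M2)/(6·2)=1/28, b=Δ2−h2·(2M2+M3)/6=-3/2
seg 3: a=1, c=M3/2=9/14, d=(M4−M3)/(6·2)=-3/28, b=Δ3−h3·(2M3+M4)/6=9/14
t_q=1/2 → seg 0, τ=1/2; S=1+39/14·τ+0·τ²+-11/14·τ³=257/112

  seg 0: a=1 b=39/14 c=0 d=-11/14
  seg 1: a=3 b=3/7 c=-33/14 d=13/14
  seg 2: a=2 b=-3/2 c=3/7 d=1/28
  seg 3: a=1 b=9/14 c=9/14 d=-3/28
S(1/2) = 257/112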